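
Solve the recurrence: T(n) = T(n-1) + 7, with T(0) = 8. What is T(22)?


Unrolling the recurrence:
T(22) = T(21) + 7
       = T(20) + 7 + 7
       = T(19) + 7*3
       ...
       = T(0) + 7*22
       = 8 + 154 = 162


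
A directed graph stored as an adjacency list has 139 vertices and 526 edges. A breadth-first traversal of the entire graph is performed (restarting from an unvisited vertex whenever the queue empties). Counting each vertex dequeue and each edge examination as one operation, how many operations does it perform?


A full BFS traversal dequeues each vertex once and examines each edge once.
Vertex visits: 139
Edge visits: 526
V + E = 139 + 526 = 665


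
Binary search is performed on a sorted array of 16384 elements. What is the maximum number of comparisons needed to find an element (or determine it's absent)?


Binary search halves the search space each comparison:
  Step 1: search space = 16384 -> 8192
  Step 2: search space = 8192 -> 4096
  Step 3: search space = 4096 -> 2048
  Step 4: search space = 2048 -> 1024
  Step 5: search space = 1024 -> 512
  Step 6: search space = 512 -> 256
  Step 7: search space = 256 -> 128
  Step 8: search space = 128 -> 64
  Step 9: search space = 64 -> 32
  Step 10: search space = 32 -> 16
  Step 11: search space = 16 -> 8
  Step 12: search space = 8 -> 4
  Step 13: search space = 4 -> 2
  Step 14: search space = 2 -> 1
  Step 15: search space = 1 (final check)
Maximum comparisons = floor(log2(16384)) + 1 = 14 + 1 = 15


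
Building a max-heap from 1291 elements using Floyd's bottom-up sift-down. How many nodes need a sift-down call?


In a heap of 1291 elements (0-indexed array):
  Last element index: 1290
  Parent of last element: floor((1290 - 1) / 2) = 644
  Internal nodes: indices 0 to 644
  Count = floor(1291/2) = 645


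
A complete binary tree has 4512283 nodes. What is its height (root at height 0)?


In a complete binary tree, level k holds nodes 2^k .. 2^(k+1)-1 (1-indexed).
Height = floor(log2(n)) = floor(log2(4512283)) = 22
Check: 2^22 = 4194304 <= 4512283 < 8388608 = 2^23


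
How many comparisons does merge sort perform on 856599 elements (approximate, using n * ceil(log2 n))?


Recursion depth: ceil(log2(856599)) = 20
Each recursion level merges n = 856599 elements
Total = 856599 * 20 = 17131980


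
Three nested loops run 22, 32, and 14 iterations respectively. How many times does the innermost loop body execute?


Loop 1 (outermost): 22 iterations
Loop 2 (middle): 32 iterations per outer
Loop 3 (innermost): 14 iterations per middle
Total = 22 * 32 * 14 = 9856


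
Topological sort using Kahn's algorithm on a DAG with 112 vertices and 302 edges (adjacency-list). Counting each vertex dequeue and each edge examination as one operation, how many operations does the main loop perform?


Kahn's algorithm:
  1. Compute in-degrees: O(V + E)
  2. Process queue: each vertex dequeued once (O(V))
     each edge examined once (O(E))
Total = V + E = 112 + 302 = 414


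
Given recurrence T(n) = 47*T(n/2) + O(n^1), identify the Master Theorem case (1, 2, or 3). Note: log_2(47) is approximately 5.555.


Master Theorem parameters: a=47, b=2, c=1
log_b(a) = 5.555
Compare b^c with a: 2^1 = 2 < 47, so c < log_b(a).
Comparing c=1 vs log_b(a)=5.555:
1 < 5.555 => Case 1
Result: T(n) = O(n^(log_2 47)) ~ O(n^5.555)
Master Theorem case = 1


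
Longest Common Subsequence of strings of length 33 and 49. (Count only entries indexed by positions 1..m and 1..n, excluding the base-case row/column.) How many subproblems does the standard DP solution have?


DP table indexed by positions in both strings.
First string: 33 positions
Second string: 49 positions
Total = 33 * 49 = 1617


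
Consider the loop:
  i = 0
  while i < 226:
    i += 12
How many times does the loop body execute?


Starting at i = 0, each iteration adds 12.
Iterations until i >= 226:
  Iteration 1: i = 0 -> i = 12
  Iteration 2: i = 12 -> i = 24
  Iteration 3: i = 24 -> i = 36
  Iteration 4: i = 36 -> i = 48
  Iteration 5: i = 48 -> i = 60
  Iteration 6: i = 60 -> i = 72
  Iteration 7: i = 72 -> i = 84
  Iteration 8: i = 84 -> i = 96
  ... continuing ...
Total iterations = ceil(226/12) = 19


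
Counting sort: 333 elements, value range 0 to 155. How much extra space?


n = 333 (output array)
k = 156 (count array for 156 distinct values)
Extra space = 333 + 156 = 489


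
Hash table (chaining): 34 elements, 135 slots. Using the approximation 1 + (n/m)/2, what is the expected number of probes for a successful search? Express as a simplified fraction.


Computing expected probes:
alpha = 34/135
= 1 + alpha/2
= 1 + 34/(2*135)
= (2*135 + 34) / (2*135)
= 304/270 = 152/135


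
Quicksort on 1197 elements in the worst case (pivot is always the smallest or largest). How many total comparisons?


In the worst case, each partition step picks the worst pivot:
  Partition 1: 1196 comparisons (n-1 elements to compare)
  Partition 2: 1195 comparisons
  Partition 3: 1194 comparisons
  Partition 4: 1193 comparisons
  Partition 5: 1192 comparisons
  ...
  Last partition: 0 comparisons
Total = (n-1) + (n-2) + ... + 1 + 0 = n*(n-1)/2
= 1197*1196/2 = 715806


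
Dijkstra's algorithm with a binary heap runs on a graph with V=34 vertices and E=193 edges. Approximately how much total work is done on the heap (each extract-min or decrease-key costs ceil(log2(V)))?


Dijkstra with a binary heap: each vertex is extracted once, each edge may relax once.
Each heap operation costs O(log V).
V + E = 34 + 193 = 227
ceil(log2(34)) = 6 (since 2^5 = 32 < 34 <= 64 = 2^6)
Total heap work = (V+E) * ceil(log2(V)) = 227 * 6 = 1362


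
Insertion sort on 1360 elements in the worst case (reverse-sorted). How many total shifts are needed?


In the worst case (reverse-sorted), each element shifts past all previous:
  Element 1: 1 shifts
  Element 2: 2 shifts
  Element 3: 3 shifts
  Element 4: 4 shifts
  Element 5: 5 shifts
  ...
  Element 1359: 1359 shifts
Total = 1 + 2 + ... + 1359
= 1360*(1360-1)/2 = 924120


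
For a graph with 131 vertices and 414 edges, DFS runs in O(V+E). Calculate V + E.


A full DFS traversal visits each vertex once and examines each edge once.
V = 131
E = 414
Sum = 131 + 414 = 545


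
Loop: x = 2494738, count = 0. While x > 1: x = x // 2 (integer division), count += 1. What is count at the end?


The variable x halves each step:
x = 2494738 -> 1247369 -> 623684 -> 311842 -> 155921 -> 77960 -> 38980 -> 19490 -> 9745 -> 4872 -> 2436 -> 1218 -> 609 -> 304 -> 152 -> 76 -> 38 -> 19 -> 9 -> 4 -> 2 -> 1
Number of halvings = floor(log2(2494738)) = 21


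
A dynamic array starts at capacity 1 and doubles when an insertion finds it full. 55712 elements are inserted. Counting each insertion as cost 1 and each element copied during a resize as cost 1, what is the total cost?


n = 55712
Insertion costs: 55712
Resizes copy 1, 2, 4, ... up to the largest power of 2 that is <= n-1 = 55711, i.e. 32768.
Copy costs = 1 + 2 + 4 + 8 + 16 + 32 + 64 + 128 + 256 + 512 + 1024 + 2048 + 4096 + 8192 + 16384 + 32768 = 65535
Total = 55712 + 65535 = 121247


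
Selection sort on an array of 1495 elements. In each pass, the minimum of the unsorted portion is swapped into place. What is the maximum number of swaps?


Selection sort performs one swap per pass:
  Pass 1: find min in positions 0 to 1494, swap with position 0
  Pass 2: find min in positions 1 to 1494, swap with position 1
  Pass 3: find min in positions 2 to 1494, swap with position 2
  Pass 4: find min in positions 3 to 1494, swap with position 3
  Pass 5: find min in positions 4 to 1494, swap with position 4
  ... (1489 more passes)
Total passes (and swaps) = n - 1 = 1495 - 1 = 1494


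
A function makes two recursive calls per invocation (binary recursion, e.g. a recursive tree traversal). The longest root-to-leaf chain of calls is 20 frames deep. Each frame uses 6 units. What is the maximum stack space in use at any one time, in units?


Binary recursion: the two calls run one after the other, so only one root-to-leaf chain of frames is on the stack at a time.
Maximum depth (longest chain) = 20 frames
Each frame = 6 units
Max stack space = 20 * 6 = 120


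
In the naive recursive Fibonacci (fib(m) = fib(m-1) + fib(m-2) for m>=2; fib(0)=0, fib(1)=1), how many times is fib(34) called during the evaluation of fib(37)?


Let N(m) = number of times fib(m) is called while evaluating fib(37).
N(37) = 1 (the initial call).
N(36) = 1 (only fib(37) calls it).
For 1 <= m <= 35: fib(m) is called by fib(m+1) and fib(m+2), so
  N(m) = N(m+1) + N(m+2).
fib(0) is called only by fib(2), so N(0) = N(2).
Walk down from m=37:
  N(37)=1, N(36)=1, N(35)=2, N(34)=3
N(34) = 3


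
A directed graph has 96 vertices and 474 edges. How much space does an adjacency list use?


Adjacency list: one list head per vertex + one entry per edge
Vertex heads: 96
Edge entries: 474
Total = 96 + 474 = 570


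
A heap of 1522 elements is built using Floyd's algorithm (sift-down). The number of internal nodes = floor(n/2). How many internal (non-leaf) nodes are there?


Leaf nodes occupy roughly half the array.
Sift-down is called for each internal node, starting from the last one.
Internal nodes = floor(n/2) = floor(1522/2) = 761


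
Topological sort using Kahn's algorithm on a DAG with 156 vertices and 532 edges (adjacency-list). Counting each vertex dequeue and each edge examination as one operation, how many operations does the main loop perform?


Kahn's algorithm:
  1. Compute in-degrees: O(V + E)
  2. Process queue: each vertex dequeued once (O(V))
     each edge examined once (O(E))
Total = V + E = 156 + 532 = 688


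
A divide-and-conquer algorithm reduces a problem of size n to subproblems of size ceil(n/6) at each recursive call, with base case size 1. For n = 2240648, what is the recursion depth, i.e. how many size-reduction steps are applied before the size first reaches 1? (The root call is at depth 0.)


Each step divides the size by 6 (rounding up); after k steps the size is ceil(n/6^k), which equals 1 exactly when 6^k >= n.
So the depth is the smallest k with 6^k >= 2240648, i.e. ceil(log_6(2240648)).
6^8 = 1679616 < 2240648 <= 10077696 = 6^9
Recursion depth = 9


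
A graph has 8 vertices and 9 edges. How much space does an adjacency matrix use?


Adjacency matrix: V x V grid of entries
Space = V^2 = 8^2 = 8 * 8 = 64


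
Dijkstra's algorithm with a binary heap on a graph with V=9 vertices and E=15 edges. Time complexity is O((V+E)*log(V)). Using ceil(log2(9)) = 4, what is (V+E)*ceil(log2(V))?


Dijkstra with a binary heap: each vertex is extracted once, each edge may relax once.
Each heap operation costs O(log V).
V + E = 9 + 15 = 24
ceil(log2(9)) = 4 (since 2^3 = 8 < 9 <= 16 = 2^4)
Total heap work = (V+E) * ceil(log2(V)) = 24 * 4 = 96


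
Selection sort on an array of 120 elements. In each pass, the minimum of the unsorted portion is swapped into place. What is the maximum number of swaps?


Selection sort performs one swap per pass:
  Pass 1: find min in positions 0 to 119, swap with position 0
  Pass 2: find min in positions 1 to 119, swap with position 1
  Pass 3: find min in positions 2 to 119, swap with position 2
  Pass 4: find min in positions 3 to 119, swap with position 3
  Pass 5: find min in positions 4 to 119, swap with position 4
  ... (114 more passes)
Total passes (and swaps) = n - 1 = 120 - 1 = 119


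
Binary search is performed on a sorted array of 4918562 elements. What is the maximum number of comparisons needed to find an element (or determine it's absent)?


Binary search halves the search space each comparison:
  Step 1: search space = 4918562 -> 2459281
  Step 2: search space = 2459281 -> 1229640
  Step 3: search space = 1229640 -> 614820
  Step 4: search space = 614820 -> 307410
  Step 5: search space = 307410 -> 153705
  Step 6: search space = 153705 -> 76852
  Step 7: search space = 76852 -> 38426
  Step 8: search space = 38426 -> 19213
  Step 9: search space = 19213 -> 9606
  Step 10: search space = 9606 -> 4803
  Step 11: search space = 4803 -> 2401
  Step 12: search space = 2401 -> 1200
  Step 13: search space = 1200 -> 600
  Step 14: search space = 600 -> 300
  Step 15: search space = 300 -> 150
  Step 16: search space = 150 -> 75
  Step 17: search space = 75 -> 37
  Step 18: search space = 37 -> 18
  Step 19: search space = 18 -> 9
  Step 20: search space = 9 -> 4
  Step 21: search space = 4 -> 2
  Step 22: search space = 2 -> 1
  Step 23: search space = 1 (final check)
Maximum comparisons = floor(log2(4918562)) + 1 = 22 + 1 = 23


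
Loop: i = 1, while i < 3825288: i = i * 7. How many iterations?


i multiplies by 7 each step:
i = 1 -> 7 -> 49 -> 343 -> 2401 -> 16807 -> 117649 -> 823543 -> 5764801 (stop)
Iterations = ceil(log_7(3825288)) = 8


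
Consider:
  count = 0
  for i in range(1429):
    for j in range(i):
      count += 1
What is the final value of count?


For each i, the inner loop runs i times:
  i=0: inner runs 0 times
  i=1: inner runs 1 time
  i=2: inner runs 2 times
  i=3: inner runs 3 times
  i=4: inner runs 4 times
  i=5: inner runs 5 times
  i=6: inner runs 6 times
  i=7: inner runs 7 times
  ...
Total = 0 + 1 + 2 + ... + 1428 = 1429*(1429-1)/2 = 1020306


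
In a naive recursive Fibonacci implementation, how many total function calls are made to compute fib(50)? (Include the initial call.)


Let C(m) = total calls to evaluate fib(m). Then C(0)=C(1)=1, and
C(m) = 1 + C(m-1) + C(m-2) for m >= 2.
Build the table (each entry = 1 + previous two):
  C(0) = 1
  C(1) = 1
  C(2) = 1 + 1 + 1 = 3
  C(3) = 1 + 3 + 1 = 5
  C(4) = 1 + 5 + 3 = 9
  C(5) = 1 + 9 + 5 = 15
  C(6) = 1 + 15 + 9 = 25
  C(7) = 1 + 25 + 15 = 41
  C(8) = 1 + 41 + 25 = 67
  C(9) = 1 + 67 + 41 = 109
  C(10) = 1 + 109 + 67 = 177
  C(11) = 1 + 177 + 109 = 287
  C(12) = 1 + 287 + 177 = 465
  C(13) = 1 + 465 + 287 = 753
  C(14) = 1 + 753 + 465 = 1219
  C(15) = 1 + 1219 + 753 = 1973
  C(16) = 1 + 1973 + 1219 = 3193
  C(17) = 1 + 3193 + 1973 = 5167
  C(18) = 1 + 5167 + 3193 = 8361
  C(19) = 1 + 8361 + 5167 = 13529
  C(20) = 1 + 13529 + 8361 = 21891
  C(21) = 1 + 21891 + 13529 = 35421
  C(22) = 1 + 35421 + 21891 = 57313
  C(23) = 1 + 57313 + 35421 = 92735
  C(24) = 1 + 92735 + 57313 = 150049
  C(25) = 1 + 150049 + 92735 = 242785
  C(26) = 1 + 242785 + 150049 = 392835
  C(27) = 1 + 392835 + 242785 = 635621
  C(28) = 1 + 635621 + 392835 = 1028457
  C(29) = 1 + 1028457 + 635621 = 1664079
  C(30) = 1 + 1664079 + 1028457 = 2692537
  C(31) = 1 + 2692537 + 1664079 = 4356617
  C(32) = 1 + 4356617 + 2692537 = 7049155
  C(33) = 1 + 7049155 + 4356617 = 11405773
  C(34) = 1 + 11405773 + 7049155 = 18454929
  C(35) = 1 + 18454929 + 11405773 = 29860703
  C(36) = 1 + 29860703 + 18454929 = 48315633
  C(37) = 1 + 48315633 + 29860703 = 78176337
  C(38) = 1 + 78176337 + 48315633 = 126491971
  C(39) = 1 + 126491971 + 78176337 = 204668309
  C(40) = 1 + 204668309 + 126491971 = 331160281
  C(41) = 1 + 331160281 + 204668309 = 535828591
  C(42) = 1 + 535828591 + 331160281 = 866988873
  C(43) = 1 + 866988873 + 535828591 = 1402817465
  C(44) = 1 + 1402817465 + 866988873 = 2269806339
  C(45) = 1 + 2269806339 + 1402817465 = 3672623805
  C(46) = 1 + 3672623805 + 2269806339 = 5942430145
  C(47) = 1 + 5942430145 + 3672623805 = 9615053951
  C(48) = 1 + 9615053951 + 5942430145 = 15557484097
  C(49) = 1 + 15557484097 + 9615053951 = 25172538049
  C(50) = 1 + 25172538049 + 15557484097 = 40730022147
Total calls for fib(50) = 40730022147


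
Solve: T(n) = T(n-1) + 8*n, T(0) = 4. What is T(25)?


Expanding the recurrence:
T(25) = T(24) + 8*25
       = T(23) + 8*24 + 8*25
       ...
       = T(0) + 8*(1 + 2 + ... + 25)
       = 4 + 8 * 25*26/2
       = 4 + 8 * 325
       = 4 + 2600 = 2604


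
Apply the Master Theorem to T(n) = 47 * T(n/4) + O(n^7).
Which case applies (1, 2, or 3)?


The Master Theorem: T(n) = a*T(n/b) + O(n^c)
  a = 47, b = 4, c = 7
log_b(a) = log_4(47) ~ 2.777
Compare b^c with a: 4^7 = 16384 > 47, so c > log_b(a).
Since c > log_b(a), Case 3 applies.
T(n) = O(n^7)
Master Theorem case = 3


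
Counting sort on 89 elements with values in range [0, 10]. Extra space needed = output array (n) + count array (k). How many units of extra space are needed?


Output array size: 89 (to store sorted result)
Count array size: 11 (one slot per possible value, range 0 to 10)
Total extra space = 89 + 11 = 100


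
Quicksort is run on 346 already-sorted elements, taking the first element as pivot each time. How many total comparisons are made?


Sum of comparisons per partition:
345 + 344 + ... + 1 + 0
= 346 * (346 - 1) / 2
= 346 * 345 / 2
= 59685


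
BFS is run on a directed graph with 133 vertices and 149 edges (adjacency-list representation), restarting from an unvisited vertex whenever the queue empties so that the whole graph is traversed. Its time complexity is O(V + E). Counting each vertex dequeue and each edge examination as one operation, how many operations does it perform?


A full BFS traversal dequeues each vertex exactly once and examines each directed edge exactly once.
V = 133 (vertex processing cost)
E = 149 (edge examination cost)
Total operations proportional to V + E = 133 + 149 = 282


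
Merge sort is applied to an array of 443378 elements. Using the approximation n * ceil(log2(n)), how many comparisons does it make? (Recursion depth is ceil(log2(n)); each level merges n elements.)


Merge sort divides the array into halves recursively.
Number of levels = ceil(log2(443378)) = 19
At each level, approximately n = 443378 comparisons are needed for merging.
Total comparisons ~ n * ceil(log2(n)) = 443378 * 19 = 8424182


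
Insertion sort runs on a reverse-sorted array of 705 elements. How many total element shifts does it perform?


Sum of shifts = 1 + 2 + 3 + ... + 704
= 705 * 704 / 2
= 496320 / 2
= 248160


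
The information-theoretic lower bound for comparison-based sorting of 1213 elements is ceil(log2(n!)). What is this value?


A binary decision tree of height h has at most 2^h leaves and needs at least n! of them, so h >= ceil(log2(n!)).
1213! is far too large to multiply out, so use Stirling's series:
  ln(n!) ~ n ln n - n + (1/2) ln(2 pi n) + 1/(12n)  (error below 1/(360 n^3), negligible here)
  ln(1213) = 7.1008519
  n ln n = 1213 * 7.1008519 = 8613.3334
  (1/2) ln(2 pi * 1213) = (1/2) ln(7621.5038) = 4.4694
  1/(12*1213) = 0.0001
  ln(1213!) ~ 8613.3334 - 1213 + 4.4694 + 0.0001 = 7404.8029
Convert to base 2: log2(1213!) = 7404.8029 / ln 2 = 7404.8029 / 0.69314718 = 10682.8724
ceil(10682.8724) = 10683


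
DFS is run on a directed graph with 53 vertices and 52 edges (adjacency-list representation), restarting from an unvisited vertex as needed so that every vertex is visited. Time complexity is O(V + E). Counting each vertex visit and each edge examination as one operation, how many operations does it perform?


A full DFS traversal processes each vertex exactly once (push/pop on stack).
Each directed edge is examined once.
V = 53, E = 52
V + E = 105


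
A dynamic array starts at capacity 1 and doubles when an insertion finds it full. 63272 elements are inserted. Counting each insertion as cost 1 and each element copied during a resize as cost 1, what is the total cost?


n = 63272
Insertion costs: 63272
Resizes copy 1, 2, 4, ... up to the largest power of 2 that is <= n-1 = 63271, i.e. 32768.
Copy costs = 1 + 2 + 4 + 8 + 16 + 32 + 64 + 128 + 256 + 512 + 1024 + 2048 + 4096 + 8192 + 16384 + 32768 = 65535
Total = 63272 + 65535 = 128807


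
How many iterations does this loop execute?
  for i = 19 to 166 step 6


The loop variable i takes values starting at 19 and increments by 6 each iteration.
Sequence: i = 19, 25, 31, 37, 43, 49, 55, 61, 67, ...
The upper bound 166 is inclusive, so the count is floor((last - first) / step) + 1:
floor((166 - 19) / 6) + 1 = floor(147/6) + 1 = 24 + 1 = 25


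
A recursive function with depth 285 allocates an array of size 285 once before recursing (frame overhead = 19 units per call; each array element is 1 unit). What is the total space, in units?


Array allocation: 285 units (allocated once)
Stack frames: 285 deep * 19 per frame = 5415 units
Total = 285 + 5415 = 5700


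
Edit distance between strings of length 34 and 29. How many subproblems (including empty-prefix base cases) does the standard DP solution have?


The table includes base cases (empty prefixes).
Rows: (m+1) = 35
Columns: (n+1) = 30
Total = 35 * 30 = 1050


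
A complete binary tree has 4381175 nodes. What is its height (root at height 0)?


In a complete binary tree, level k holds nodes 2^k .. 2^(k+1)-1 (1-indexed).
Height = floor(log2(n)) = floor(log2(4381175)) = 22
Check: 2^22 = 4194304 <= 4381175 < 8388608 = 2^23


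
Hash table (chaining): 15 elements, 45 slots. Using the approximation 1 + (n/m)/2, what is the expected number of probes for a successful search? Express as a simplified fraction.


Computing expected probes:
alpha = 15/45
= 1 + alpha/2
= 1 + 15/(2*45)
= (2*45 + 15) / (2*45)
= 105/90 = 7/6


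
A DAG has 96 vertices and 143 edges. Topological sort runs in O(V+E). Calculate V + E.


V = 96 (vertex processing)
E = 143 (edge processing)
V + E = 96 + 143 = 239


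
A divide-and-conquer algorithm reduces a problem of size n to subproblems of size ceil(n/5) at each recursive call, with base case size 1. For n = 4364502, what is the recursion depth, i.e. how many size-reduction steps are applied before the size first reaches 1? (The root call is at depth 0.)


Each step divides the size by 5 (rounding up); after k steps the size is ceil(n/5^k), which equals 1 exactly when 5^k >= n.
So the depth is the smallest k with 5^k >= 4364502, i.e. ceil(log_5(4364502)).
5^9 = 1953125 < 4364502 <= 9765625 = 5^10
Recursion depth = 10


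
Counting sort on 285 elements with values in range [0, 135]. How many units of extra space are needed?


Output array size: 285 (to store sorted result)
Count array size: 136 (one slot per possible value, range 0 to 135)
Total extra space = 285 + 136 = 421


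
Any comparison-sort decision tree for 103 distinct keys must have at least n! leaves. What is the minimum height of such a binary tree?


A binary decision tree of height h has at most 2^h leaves and needs at least n! of them, so h >= ceil(log2(n!)).
103! is far too large to multiply out, so use Stirling's series:
  ln(n!) ~ n ln n - n + (1/2) ln(2 pi n) + 1/(12n)  (error below 1/(360 n^3), negligible here)
  ln(103) = 4.6347290
  n ln n = 103 * 4.6347290 = 477.3771
  (1/2) ln(2 pi * 103) = (1/2) ln(647.1681) = 3.2363
  1/(12*103) = 0.0008
  ln(103!) ~ 477.3771 - 103 + 3.2363 + 0.0008 = 377.6142
Convert to base 2: log2(103!) = 377.6142 / ln 2 = 377.6142 / 0.69314718 = 544.7821
ceil(544.7821) = 545


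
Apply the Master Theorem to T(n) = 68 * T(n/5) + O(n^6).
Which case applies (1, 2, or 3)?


The Master Theorem: T(n) = a*T(n/b) + O(n^c)
  a = 68, b = 5, c = 6
log_b(a) = log_5(68) ~ 2.622
Compare b^c with a: 5^6 = 15625 > 68, so c > log_b(a).
Since c > log_b(a), Case 3 applies.
T(n) = O(n^6)
Master Theorem case = 3


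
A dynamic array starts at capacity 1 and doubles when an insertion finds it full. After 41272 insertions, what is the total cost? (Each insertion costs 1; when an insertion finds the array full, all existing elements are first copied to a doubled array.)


Insertion cost: 41272 (one per element)
Resizes occur just before inserting elements 2, 3, 5, 9, ...
Elements copied at each resize: 1 + 2 + 4 + 8 + 16 + 32 + 64 + 128 + 256 + 512 + 1024 + 2048 + 4096 + 8192 + 16384 + 32768
Sum of copies = 65535 (geometric series: 2^k - 1)
Total = 41272 + 65535 = 106807


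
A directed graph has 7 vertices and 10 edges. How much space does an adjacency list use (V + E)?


Adjacency list: one list head per vertex + one entry per edge
Vertex heads: 7
Edge entries: 10
Total = 7 + 10 = 17


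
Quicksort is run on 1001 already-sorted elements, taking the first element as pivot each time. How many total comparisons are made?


Sum of comparisons per partition:
1000 + 999 + ... + 1 + 0
= 1001 * (1001 - 1) / 2
= 1001 * 1000 / 2
= 500500


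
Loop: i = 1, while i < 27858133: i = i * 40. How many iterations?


i multiplies by 40 each step:
i = 1 -> 40 -> 1600 -> 64000 -> 2560000 -> 102400000 (stop)
Iterations = ceil(log_40(27858133)) = 5


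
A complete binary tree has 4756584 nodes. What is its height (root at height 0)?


In a complete binary tree, level k holds nodes 2^k .. 2^(k+1)-1 (1-indexed).
Height = floor(log2(n)) = floor(log2(4756584)) = 22
Check: 2^22 = 4194304 <= 4756584 < 8388608 = 2^23


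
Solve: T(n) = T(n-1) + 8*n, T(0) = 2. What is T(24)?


Expanding the recurrence:
T(24) = T(23) + 8*24
       = T(22) + 8*23 + 8*24
       ...
       = T(0) + 8*(1 + 2 + ... + 24)
       = 2 + 8 * 24*25/2
       = 2 + 8 * 300
       = 2 + 2400 = 2402


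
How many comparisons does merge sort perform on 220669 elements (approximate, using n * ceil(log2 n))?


Recursion depth: ceil(log2(220669)) = 18
Each recursion level merges n = 220669 elements
Total = 220669 * 18 = 3972042


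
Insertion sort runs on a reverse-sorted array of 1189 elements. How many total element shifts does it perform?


Sum of shifts = 1 + 2 + 3 + ... + 1188
= 1189 * 1188 / 2
= 1412532 / 2
= 706266


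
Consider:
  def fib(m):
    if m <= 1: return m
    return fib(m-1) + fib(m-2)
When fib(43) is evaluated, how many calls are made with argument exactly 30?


Let N(m) = number of times fib(m) is called while evaluating fib(43).
N(43) = 1 (the initial call).
N(42) = 1 (only fib(43) calls it).
For 1 <= m <= 41: fib(m) is called by fib(m+1) and fib(m+2), so
  N(m) = N(m+1) + N(m+2).
fib(0) is called only by fib(2), so N(0) = N(2).
Walk down from m=43:
  N(43)=1, N(42)=1, N(41)=2, N(40)=3, N(39)=5, N(38)=8, N(37)=13, N(36)=21, N(35)=34, N(34)=55, N(33)=89, N(32)=144, N(31)=233, N(30)=377
N(30) = 377


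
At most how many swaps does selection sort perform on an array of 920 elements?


Each of the 919 passes places one element in its final position.
Pass 1: swap minimum into position 0
Pass 2: swap minimum of remaining into position 1
...
Pass 919: last two elements, one swap
Maximum swaps = 920 - 1 = 919


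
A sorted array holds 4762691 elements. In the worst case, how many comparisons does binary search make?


Halving sequence: 4762691 -> 2381345 -> 1190672 -> 595336 -> 297668 -> 148834 -> 74417 -> 37208 -> 18604 -> 9302 -> 4651 -> 2325 -> 1162 -> 581 -> 290 -> 145 -> 72 -> 36 -> 18 -> 9 -> 4 -> 2 -> 1
Number of halvings = 22
Max comparisons = 22 + 1 = 23


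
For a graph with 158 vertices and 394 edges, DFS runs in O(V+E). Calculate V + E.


A full DFS traversal visits each vertex once and examines each edge once.
V = 158
E = 394
Sum = 158 + 394 = 552


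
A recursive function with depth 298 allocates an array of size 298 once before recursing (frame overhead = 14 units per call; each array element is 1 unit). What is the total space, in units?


Array allocation: 298 units (allocated once)
Stack frames: 298 deep * 14 per frame = 4172 units
Total = 298 + 4172 = 4470


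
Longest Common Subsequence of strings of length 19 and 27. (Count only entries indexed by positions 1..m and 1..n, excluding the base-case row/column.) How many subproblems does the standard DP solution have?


DP table indexed by positions in both strings.
First string: 19 positions
Second string: 27 positions
Total = 19 * 27 = 513


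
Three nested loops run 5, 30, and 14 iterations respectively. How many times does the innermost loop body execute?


Loop 1 (outermost): 5 iterations
Loop 2 (middle): 30 iterations per outer
Loop 3 (innermost): 14 iterations per middle
Total = 5 * 30 * 14 = 2100


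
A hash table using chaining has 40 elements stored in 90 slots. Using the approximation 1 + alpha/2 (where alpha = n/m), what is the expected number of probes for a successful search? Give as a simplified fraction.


Load factor alpha = n/m = 40/90
Expected probes = 1 + alpha/2 = 1 + 40/(2*90)
= 1 + 40/180
= 180/180 + 40/180
= 220/180
Simplify: 11/9


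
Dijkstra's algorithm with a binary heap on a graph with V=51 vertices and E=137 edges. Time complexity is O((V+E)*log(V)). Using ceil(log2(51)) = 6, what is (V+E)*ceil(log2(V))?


Dijkstra with a binary heap: each vertex is extracted once, each edge may relax once.
Each heap operation costs O(log V).
V + E = 51 + 137 = 188
ceil(log2(51)) = 6 (since 2^5 = 32 < 51 <= 64 = 2^6)
Total heap work = (V+E) * ceil(log2(V)) = 188 * 6 = 1128


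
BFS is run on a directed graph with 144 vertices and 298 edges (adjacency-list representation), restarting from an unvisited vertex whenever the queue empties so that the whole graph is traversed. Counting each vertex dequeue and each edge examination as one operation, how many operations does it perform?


A full BFS traversal dequeues each vertex exactly once and examines each directed edge exactly once.
V = 144 (vertex processing cost)
E = 298 (edge examination cost)
Total operations proportional to V + E = 144 + 298 = 442


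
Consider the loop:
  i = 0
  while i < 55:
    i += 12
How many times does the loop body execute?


Starting at i = 0, each iteration adds 12.
Iterations until i >= 55:
  Iteration 1: i = 0 -> i = 12
  Iteration 2: i = 12 -> i = 24
  Iteration 3: i = 24 -> i = 36
  Iteration 4: i = 36 -> i = 48
  Iteration 5: i = 48 -> i = 60
Total iterations = ceil(55/12) = 5


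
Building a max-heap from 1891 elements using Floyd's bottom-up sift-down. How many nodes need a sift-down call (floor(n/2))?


In a heap of 1891 elements (0-indexed array):
  Last element index: 1890
  Parent of last element: floor((1890 - 1) / 2) = 944
  Internal nodes: indices 0 to 944
  Count = floor(1891/2) = 945


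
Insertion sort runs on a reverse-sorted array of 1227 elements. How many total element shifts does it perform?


Sum of shifts = 1 + 2 + 3 + ... + 1226
= 1227 * 1226 / 2
= 1504302 / 2
= 752151


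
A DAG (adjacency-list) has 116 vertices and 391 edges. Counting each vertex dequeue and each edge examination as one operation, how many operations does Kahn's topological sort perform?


V = 116 (vertex processing)
E = 391 (edge processing)
V + E = 116 + 391 = 507


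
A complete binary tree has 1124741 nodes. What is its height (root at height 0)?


In a complete binary tree, level k holds nodes 2^k .. 2^(k+1)-1 (1-indexed).
Height = floor(log2(n)) = floor(log2(1124741)) = 20
Check: 2^20 = 1048576 <= 1124741 < 2097152 = 2^21


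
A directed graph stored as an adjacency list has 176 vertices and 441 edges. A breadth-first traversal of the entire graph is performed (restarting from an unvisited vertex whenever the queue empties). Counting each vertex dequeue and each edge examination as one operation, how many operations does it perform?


A full BFS traversal dequeues each vertex once and examines each edge once.
Vertex visits: 176
Edge visits: 441
V + E = 176 + 441 = 617


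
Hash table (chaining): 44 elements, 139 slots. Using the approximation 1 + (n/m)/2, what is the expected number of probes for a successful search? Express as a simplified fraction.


Computing expected probes:
alpha = 44/139
= 1 + alpha/2
= 1 + 44/(2*139)
= (2*139 + 44) / (2*139)
= 322/278 = 161/139


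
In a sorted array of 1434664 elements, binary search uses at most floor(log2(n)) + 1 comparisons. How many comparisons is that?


Halving sequence: 1434664 -> 717332 -> 358666 -> 179333 -> 89666 -> 44833 -> 22416 -> 11208 -> 5604 -> 2802 -> 1401 -> 700 -> 350 -> 175 -> 87 -> 43 -> 21 -> 10 -> 5 -> 2 -> 1
Number of halvings = 20
Max comparisons = 20 + 1 = 21


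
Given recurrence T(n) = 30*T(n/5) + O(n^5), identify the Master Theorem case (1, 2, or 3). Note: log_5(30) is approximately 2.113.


Master Theorem parameters: a=30, b=5, c=5
log_b(a) = 2.113
Compare b^c with a: 5^5 = 3125 > 30, so c > log_b(a).
Comparing c=5 vs log_b(a)=2.113:
5 > 2.113 => Case 3
Result: T(n) = O(n^5)
Master Theorem case = 3


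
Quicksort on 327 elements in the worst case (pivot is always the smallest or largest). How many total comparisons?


In the worst case, each partition step picks the worst pivot:
  Partition 1: 326 comparisons (n-1 elements to compare)
  Partition 2: 325 comparisons
  Partition 3: 324 comparisons
  Partition 4: 323 comparisons
  Partition 5: 322 comparisons
  ...
  Last partition: 0 comparisons
Total = (n-1) + (n-2) + ... + 1 + 0 = n*(n-1)/2
= 327*326/2 = 53301


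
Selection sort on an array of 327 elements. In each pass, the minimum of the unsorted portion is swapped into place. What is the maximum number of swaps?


Selection sort performs one swap per pass:
  Pass 1: find min in positions 0 to 326, swap with position 0
  Pass 2: find min in positions 1 to 326, swap with position 1
  Pass 3: find min in positions 2 to 326, swap with position 2
  Pass 4: find min in positions 3 to 326, swap with position 3
  Pass 5: find min in positions 4 to 326, swap with position 4
  ... (321 more passes)
Total passes (and swaps) = n - 1 = 327 - 1 = 326


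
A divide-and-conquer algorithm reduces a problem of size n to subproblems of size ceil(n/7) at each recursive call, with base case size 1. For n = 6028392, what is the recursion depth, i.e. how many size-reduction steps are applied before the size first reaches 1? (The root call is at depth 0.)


Each step divides the size by 7 (rounding up); after k steps the size is ceil(n/7^k), which equals 1 exactly when 7^k >= n.
So the depth is the smallest k with 7^k >= 6028392, i.e. ceil(log_7(6028392)).
7^8 = 5764801 < 6028392 <= 40353607 = 7^9
Recursion depth = 9


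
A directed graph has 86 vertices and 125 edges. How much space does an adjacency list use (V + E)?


Adjacency list: one list head per vertex + one entry per edge
Vertex heads: 86
Edge entries: 125
Total = 86 + 125 = 211


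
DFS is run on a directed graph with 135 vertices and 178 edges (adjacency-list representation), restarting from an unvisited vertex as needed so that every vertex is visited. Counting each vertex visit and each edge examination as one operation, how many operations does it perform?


A full DFS traversal processes each vertex exactly once (push/pop on stack).
Each directed edge is examined once.
V = 135, E = 178
V + E = 313


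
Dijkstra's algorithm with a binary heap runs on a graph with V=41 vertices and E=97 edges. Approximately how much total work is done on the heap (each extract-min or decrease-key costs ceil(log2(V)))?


Dijkstra with a binary heap: each vertex is extracted once, each edge may relax once.
Each heap operation costs O(log V).
V + E = 41 + 97 = 138
ceil(log2(41)) = 6 (since 2^5 = 32 < 41 <= 64 = 2^6)
Total heap work = (V+E) * ceil(log2(V)) = 138 * 6 = 828


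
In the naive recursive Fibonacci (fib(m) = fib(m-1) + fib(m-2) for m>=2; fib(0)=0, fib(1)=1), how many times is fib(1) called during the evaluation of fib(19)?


Let N(m) = number of times fib(m) is called while evaluating fib(19).
N(19) = 1 (the initial call).
N(18) = 1 (only fib(19) calls it).
For 1 <= m <= 17: fib(m) is called by fib(m+1) and fib(m+2), so
  N(m) = N(m+1) + N(m+2).
fib(0) is called only by fib(2), so N(0) = N(2).
Walk down from m=19:
  N(19)=1, N(18)=1, N(17)=2, N(16)=3, N(15)=5, N(14)=8, N(13)=13, N(12)=21, N(11)=34, N(10)=55, N(9)=89, N(8)=144, N(7)=233, N(6)=377, N(5)=610, N(4)=987, N(3)=1597, N(2)=2584, N(1)=4181
N(1) = 4181


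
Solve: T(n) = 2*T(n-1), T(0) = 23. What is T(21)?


Unrolling:
T(21) = 2*T(20) = 2^2*T(19) = ... = 2^21*T(0)
= 2^21 * 23
= 2097152 * 23 = 48234496


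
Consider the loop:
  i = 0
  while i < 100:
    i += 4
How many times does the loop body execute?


Starting at i = 0, each iteration adds 4.
Iterations until i >= 100:
  Iteration 1: i = 0 -> i = 4
  Iteration 2: i = 4 -> i = 8
  Iteration 3: i = 8 -> i = 12
  Iteration 4: i = 12 -> i = 16
  Iteration 5: i = 16 -> i = 20
  Iteration 6: i = 20 -> i = 24
  Iteration 7: i = 24 -> i = 28
  Iteration 8: i = 28 -> i = 32
  ... continuing ...
Total iterations = ceil(100/4) = 25


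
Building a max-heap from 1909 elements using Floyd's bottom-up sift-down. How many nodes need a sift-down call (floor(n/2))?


In a heap of 1909 elements (0-indexed array):
  Last element index: 1908
  Parent of last element: floor((1908 - 1) / 2) = 953
  Internal nodes: indices 0 to 953
  Count = floor(1909/2) = 954


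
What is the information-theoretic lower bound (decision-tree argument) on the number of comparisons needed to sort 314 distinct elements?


A binary decision tree of height h has at most 2^h leaves and needs at least n! of them, so h >= ceil(log2(n!)).
314! is far too large to multiply out, so use Stirling's series:
  ln(n!) ~ n ln n - n + (1/2) ln(2 pi n) + 1/(12n)  (error below 1/(360 n^3), negligible here)
  ln(314) = 5.7493930
  n ln n = 314 * 5.7493930 = 1805.3094
  (1/2) ln(2 pi * 314) = (1/2) ln(1972.9202) = 3.7936
  1/(12*314) = 0.0003
  ln(314!) ~ 1805.3094 - 314 + 3.7936 + 0.0003 = 1495.1033
Convert to base 2: log2(314!) = 1495.1033 / ln 2 = 1495.1033 / 0.69314718 = 2156.9781
ceil(2156.9781) = 2157


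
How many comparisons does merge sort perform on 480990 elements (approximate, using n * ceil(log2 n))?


Recursion depth: ceil(log2(480990)) = 19
Each recursion level merges n = 480990 elements
Total = 480990 * 19 = 9138810


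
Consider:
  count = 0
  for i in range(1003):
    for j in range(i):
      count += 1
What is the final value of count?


For each i, the inner loop runs i times:
  i=0: inner runs 0 times
  i=1: inner runs 1 time
  i=2: inner runs 2 times
  i=3: inner runs 3 times
  i=4: inner runs 4 times
  i=5: inner runs 5 times
  i=6: inner runs 6 times
  i=7: inner runs 7 times
  ...
Total = 0 + 1 + 2 + ... + 1002 = 1003*(1003-1)/2 = 502503


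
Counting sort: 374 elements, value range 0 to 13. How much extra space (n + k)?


n = 374 (output array)
k = 14 (count array for 14 distinct values)
Extra space = 374 + 14 = 388


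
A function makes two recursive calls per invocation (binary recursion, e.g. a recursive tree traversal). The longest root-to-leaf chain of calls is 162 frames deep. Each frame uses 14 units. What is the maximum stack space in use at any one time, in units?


Binary recursion: the two calls run one after the other, so only one root-to-leaf chain of frames is on the stack at a time.
Maximum depth (longest chain) = 162 frames
Each frame = 14 units
Max stack space = 162 * 14 = 2268


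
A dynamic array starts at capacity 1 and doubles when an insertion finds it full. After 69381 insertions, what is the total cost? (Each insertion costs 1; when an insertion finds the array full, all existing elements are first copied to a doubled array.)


Insertion cost: 69381 (one per element)
Resizes occur just before inserting elements 2, 3, 5, 9, ...
Elements copied at each resize: 1 + 2 + 4 + 8 + 16 + 32 + 64 + 128 + 256 + 512 + 1024 + 2048 + 4096 + 8192 + 16384 + 32768 + 65536
Sum of copies = 131071 (geometric series: 2^k - 1)
Total = 69381 + 131071 = 200452


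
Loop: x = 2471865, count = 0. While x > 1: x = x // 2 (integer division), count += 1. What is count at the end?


The variable x halves each step:
x = 2471865 -> 1235932 -> 617966 -> 308983 -> 154491 -> 77245 -> 38622 -> 19311 -> 9655 -> 4827 -> 2413 -> 1206 -> 603 -> 301 -> 150 -> 75 -> 37 -> 18 -> 9 -> 4 -> 2 -> 1
Number of halvings = floor(log2(2471865)) = 21


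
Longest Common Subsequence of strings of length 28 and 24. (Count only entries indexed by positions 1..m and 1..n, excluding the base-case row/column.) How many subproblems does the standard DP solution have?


DP table indexed by positions in both strings.
First string: 28 positions
Second string: 24 positions
Total = 28 * 24 = 672


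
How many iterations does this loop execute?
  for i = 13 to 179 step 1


The loop variable i takes values starting at 13 and increments by 1 each iteration.
Sequence: i = 13, 14, 15, 16, 17, 18, 19, 20, 21, ...
The upper bound 179 is inclusive, so the count is floor((last - first) / step) + 1:
floor((179 - 13) / 1) + 1 = floor(166/1) + 1 = 166 + 1 = 167
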